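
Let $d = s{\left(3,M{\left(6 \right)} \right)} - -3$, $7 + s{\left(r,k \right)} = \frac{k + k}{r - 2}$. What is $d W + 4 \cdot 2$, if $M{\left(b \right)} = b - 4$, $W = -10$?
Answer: $8$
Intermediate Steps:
$M{\left(b \right)} = -4 + b$
$s{\left(r,k \right)} = -7 + \frac{2 k}{-2 + r}$ ($s{\left(r,k \right)} = -7 + \frac{k + k}{r - 2} = -7 + \frac{2 k}{-2 + r}$)
$d = 0$ ($d = \frac{14 - 21 + 2 \left(-4 + 6\right)}{-2 + 3} - -3 = \frac{14 - 21 + 2 \cdot 2}{1} + 3 = 1 \left(14 - 21 + 4\right) + 3 = 1 \left(-3\right) + 3 = -3 + 3 = 0$)
$d W + 4 \cdot 2 = 0 \left(-10\right) + 4 \cdot 2 = 0 + 8 = 8$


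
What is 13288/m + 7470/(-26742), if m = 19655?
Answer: 34754141/87602335 ≈ 0.39673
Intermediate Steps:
13288/m + 7470/(-26742) = 13288/19655 + 7470/(-26742) = 13288*(1/19655) + 7470*(-1/26742) = 13288/19655 - 1245/4457 = 34754141/87602335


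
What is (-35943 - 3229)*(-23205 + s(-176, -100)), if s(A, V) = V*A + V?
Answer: 223476260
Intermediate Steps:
s(A, V) = V + A*V (s(A, V) = A*V + V = V + A*V)
(-35943 - 3229)*(-23205 + s(-176, -100)) = (-35943 - 3229)*(-23205 - 100*(1 - 176)) = -39172*(-23205 - 100*(-175)) = -39172*(-23205 + 17500) = -39172*(-5705) = 223476260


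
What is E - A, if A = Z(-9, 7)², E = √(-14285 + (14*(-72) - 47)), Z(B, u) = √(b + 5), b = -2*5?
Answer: 5 + 2*I*√3835 ≈ 5.0 + 123.85*I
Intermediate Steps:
b = -10
Z(B, u) = I*√5 (Z(B, u) = √(-10 + 5) = √(-5) = I*√5)
E = 2*I*√3835 (E = √(-14285 + (-1008 - 47)) = √(-14285 - 1055) = √(-15340) = 2*I*√3835 ≈ 123.85*I)
A = -5 (A = (I*√5)² = -5)
E - A = 2*I*√3835 - 1*(-5) = 2*I*√3835 + 5 = 5 + 2*I*√3835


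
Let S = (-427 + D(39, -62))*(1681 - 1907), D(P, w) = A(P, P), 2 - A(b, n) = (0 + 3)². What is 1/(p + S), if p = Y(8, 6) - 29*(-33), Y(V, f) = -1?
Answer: 1/99040 ≈ 1.0097e-5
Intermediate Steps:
A(b, n) = -7 (A(b, n) = 2 - (0 + 3)² = 2 - 1*3² = 2 - 1*9 = 2 - 9 = -7)
D(P, w) = -7
S = 98084 (S = (-427 - 7)*(1681 - 1907) = -434*(-226) = 98084)
p = 956 (p = -1 - 29*(-33) = -1 + 957 = 956)
1/(p + S) = 1/(956 + 98084) = 1/99040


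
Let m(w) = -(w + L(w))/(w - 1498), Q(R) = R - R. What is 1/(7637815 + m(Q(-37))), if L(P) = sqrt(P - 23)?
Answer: 17139287411260/130906706479032796923 - 1498*I*sqrt(23)/130906706479032796923 ≈ 1.3093e-7 - 5.488e-17*I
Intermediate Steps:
L(P) = sqrt(-23 + P)
Q(R) = 0
m(w) = -(w + sqrt(-23 + w))/(-1498 + w) (m(w) = -(w + sqrt(-23 + w))/(w - 1498) = -(w + sqrt(-23 + w))/(-1498 + w))
1/(7637815 + m(Q(-37))) = 1/(7637815 + (-1*0 - sqrt(-23 + 0))/(-1498 + 0)) = 1/(7637815 + (0 - sqrt(-23))/(-1498)) = 1/(7637815 - (0 - I*sqrt(23))/1498) = 1/(7637815 - (-1)*I*sqrt(23)/1498) = 1/(7637815 + I*sqrt(23)/1498)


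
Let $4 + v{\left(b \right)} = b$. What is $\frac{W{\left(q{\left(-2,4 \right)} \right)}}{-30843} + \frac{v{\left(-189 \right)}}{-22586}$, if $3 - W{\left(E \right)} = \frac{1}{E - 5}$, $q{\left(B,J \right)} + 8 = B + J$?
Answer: $\frac{2813555}{333166086} \approx 0.0084449$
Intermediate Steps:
$q{\left(B,J \right)} = -8 + B + J$ ($q{\left(B,J \right)} = -8 + \left(B + J\right) = -8 + B + J$)
$v{\left(b \right)} = -4 + b$
$W{\left(E \right)} = 3 - \frac{1}{-5 + E}$ ($W{\left(E \right)} = 3 - \frac{1}{E - 5} = 3 - \frac{1}{-5 + E}$)
$\frac{W{\left(q{\left(-2,4 \right)} \right)}}{-30843} + \frac{v{\left(-189 \right)}}{-22586} = \frac{\frac{1}{-5 - 6} \left(-16 + 3 \left(-8 - 2 + 4\right)\right)}{-30843} + \frac{-4 - 189}{-22586} = \frac{-16 + 3 \left(-6\right)}{-5 - 6} \left(- \frac{1}{30843}\right) - - \frac{193}{22586} = \frac{-16 - 18}{-11} \left(- \frac{1}{30843}\right) + \frac{193}{22586} = \left(- \frac{1}{11}\right) \left(-34\right) \left(- \frac{1}{30843}\right) + \frac{193}{22586} = \frac{34}{11} \left(- \frac{1}{30843}\right) + \frac{193}{22586} = - \frac{34}{339273} + \frac{193}{22586} = \frac{2813555}{333166086}$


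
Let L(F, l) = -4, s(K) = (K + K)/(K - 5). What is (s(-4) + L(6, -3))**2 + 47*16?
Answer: 61696/81 ≈ 761.68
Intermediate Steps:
s(K) = 2*K/(-5 + K) (s(K) = (2*K)/(-5 + K) = 2*K/(-5 + K))
(s(-4) + L(6, -3))**2 + 47*16 = (2*(-4)/(-5 - 4) - 4)**2 + 47*16 = (2*(-4)/(-9) - 4)**2 + 752 = (2*(-4)*(-1/9) - 4)**2 + 752 = (8/9 - 4)**2 + 752 = (-28/9)**2 + 752 = 784/81 + 752 = 61696/81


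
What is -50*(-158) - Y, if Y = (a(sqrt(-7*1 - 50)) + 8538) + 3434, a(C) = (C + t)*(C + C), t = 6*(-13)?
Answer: -3958 + 156*I*sqrt(57) ≈ -3958.0 + 1177.8*I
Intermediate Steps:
t = -78
a(C) = 2*C*(-78 + C) (a(C) = (C - 78)*(C + C) = (-78 + C)*(2*C) = 2*C*(-78 + C))
Y = 11972 + 2*I*sqrt(57)*(-78 + I*sqrt(57)) (Y = (2*sqrt(-7*1 - 50)*(-78 + sqrt(-7*1 - 50)) + 8538) + 3434 = (2*sqrt(-7 - 50)*(-78 + sqrt(-7 - 50)) + 8538) + 3434 = (2*sqrt(-57)*(-78 + sqrt(-57)) + 8538) + 3434 = (2*(I*sqrt(57))*(-78 + I*sqrt(57)) + 8538) + 3434 = (2*I*sqrt(57)*(-78 + I*sqrt(57)) + 8538) + 3434 = (8538 + 2*I*sqrt(57)*(-78 + I*sqrt(57))) + 3434 = 11972 + 2*I*sqrt(57)*(-78 + I*sqrt(57)) ≈ 11858.0 - 1177.8*I)
-50*(-158) - Y = -50*(-158) - (11858 - 156*I*sqrt(57)) = 7900 + (-11858 + 156*I*sqrt(57)) = -3958 + 156*I*sqrt(57)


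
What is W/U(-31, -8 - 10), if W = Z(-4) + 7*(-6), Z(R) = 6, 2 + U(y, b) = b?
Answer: 9/5 ≈ 1.8000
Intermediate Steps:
U(y, b) = -2 + b
W = -36 (W = 6 + 7*(-6) = 6 - 42 = -36)
W/U(-31, -8 - 10) = -36/(-2 + (-8 - 10)) = -36/(-2 - 18) = -36/(-20) = -36*(-1/20) = 9/5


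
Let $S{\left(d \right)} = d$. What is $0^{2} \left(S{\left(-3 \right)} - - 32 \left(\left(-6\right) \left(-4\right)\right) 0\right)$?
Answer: $0$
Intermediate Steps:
$0^{2} \left(S{\left(-3 \right)} - - 32 \left(\left(-6\right) \left(-4\right)\right) 0\right) = 0^{2} \left(-3 - - 32 \left(\left(-6\right) \left(-4\right)\right) 0\right) = 0 \left(-3 - \left(-32\right) 24 \cdot 0\right) = 0 \left(-3 - \left(-768\right) 0\right) = 0 \left(-3 - 0\right) = 0 \left(-3 + 0\right) = 0 \left(-3\right) = 0$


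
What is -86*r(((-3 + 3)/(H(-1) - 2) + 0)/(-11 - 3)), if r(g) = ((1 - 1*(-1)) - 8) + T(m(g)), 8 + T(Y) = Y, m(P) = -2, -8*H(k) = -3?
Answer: 1376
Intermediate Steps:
H(k) = 3/8 (H(k) = -1/8*(-3) = 3/8)
T(Y) = -8 + Y
r(g) = -16 (r(g) = ((1 - 1*(-1)) - 8) + (-8 - 2) = ((1 + 1) - 8) - 10 = (2 - 8) - 10 = -6 - 10 = -16)
-86*r(((-3 + 3)/(H(-1) - 2) + 0)/(-11 - 3)) = -86*(-16) = 1376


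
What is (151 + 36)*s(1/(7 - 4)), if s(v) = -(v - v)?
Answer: 0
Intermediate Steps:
s(v) = 0 (s(v) = -1*0 = 0)
(151 + 36)*s(1/(7 - 4)) = (151 + 36)*0 = 187*0 = 0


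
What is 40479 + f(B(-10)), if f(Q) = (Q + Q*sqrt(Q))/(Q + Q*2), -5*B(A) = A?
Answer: 121438/3 + sqrt(2)/3 ≈ 40480.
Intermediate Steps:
B(A) = -A/5
f(Q) = (Q + Q**(3/2))/(3*Q) (f(Q) = (Q + Q**(3/2))/(Q + 2*Q) = (Q + Q**(3/2))/((3*Q)) = (Q + Q**(3/2))*(1/(3*Q)) = (Q + Q**(3/2))/(3*Q))
40479 + f(B(-10)) = 40479 + (1/3 + sqrt(-1/5*(-10))/3) = 40479 + (1/3 + sqrt(2)/3) = 121438/3 + sqrt(2)/3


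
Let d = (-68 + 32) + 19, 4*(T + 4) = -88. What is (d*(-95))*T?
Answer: -41990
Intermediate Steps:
T = -26 (T = -4 + (¼)*(-88) = -4 - 22 = -26)
d = -17 (d = -36 + 19 = -17)
(d*(-95))*T = -17*(-95)*(-26) = 1615*(-26) = -41990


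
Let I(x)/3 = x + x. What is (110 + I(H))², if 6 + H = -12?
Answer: 4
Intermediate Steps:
H = -18 (H = -6 - 12 = -18)
I(x) = 6*x (I(x) = 3*(x + x) = 3*(2*x) = 6*x)
(110 + I(H))² = (110 + 6*(-18))² = (110 - 108)² = 2² = 4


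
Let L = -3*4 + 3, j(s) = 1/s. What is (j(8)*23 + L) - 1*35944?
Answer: -287601/8 ≈ -35950.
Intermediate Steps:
j(s) = 1/s
L = -9 (L = -12 + 3 = -9)
(j(8)*23 + L) - 1*35944 = (23/8 - 9) - 1*35944 = ((⅛)*23 - 9) - 35944 = (23/8 - 9) - 35944 = -49/8 - 35944 = -287601/8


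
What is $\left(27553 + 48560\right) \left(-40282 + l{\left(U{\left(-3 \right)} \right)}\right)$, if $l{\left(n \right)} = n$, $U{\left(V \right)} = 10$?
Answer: $-3065222736$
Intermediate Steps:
$\left(27553 + 48560\right) \left(-40282 + l{\left(U{\left(-3 \right)} \right)}\right) = \left(27553 + 48560\right) \left(-40282 + 10\right) = 76113 \left(-40272\right) = -3065222736$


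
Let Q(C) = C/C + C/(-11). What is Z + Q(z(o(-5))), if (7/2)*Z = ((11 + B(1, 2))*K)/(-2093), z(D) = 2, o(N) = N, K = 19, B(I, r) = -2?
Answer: 128097/161161 ≈ 0.79484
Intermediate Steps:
Q(C) = 1 - C/11 (Q(C) = 1 + C*(-1/11) = 1 - C/11)
Z = -342/14651 (Z = 2*(((11 - 2)*19)/(-2093))/7 = 2*((9*19)*(-1/2093))/7 = 2*(171*(-1/2093))/7 = (2/7)*(-171/2093) = -342/14651 ≈ -0.023343)
Z + Q(z(o(-5))) = -342/14651 + (1 - 1/11*2) = -342/14651 + (1 - 2/11) = -342/14651 + 9/11 = 128097/161161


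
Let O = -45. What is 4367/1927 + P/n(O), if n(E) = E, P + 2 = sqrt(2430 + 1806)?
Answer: 200369/86715 - 2*sqrt(1059)/45 ≈ 0.86434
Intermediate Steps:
P = -2 + 2*sqrt(1059) (P = -2 + sqrt(2430 + 1806) = -2 + sqrt(4236) = -2 + 2*sqrt(1059) ≈ 63.085)
4367/1927 + P/n(O) = 4367/1927 + (-2 + 2*sqrt(1059))/(-45) = 4367*(1/1927) + (-2 + 2*sqrt(1059))*(-1/45) = 4367/1927 + (2/45 - 2*sqrt(1059)/45) = 200369/86715 - 2*sqrt(1059)/45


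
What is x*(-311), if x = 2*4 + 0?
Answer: -2488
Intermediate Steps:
x = 8 (x = 8 + 0 = 8)
x*(-311) = 8*(-311) = -2488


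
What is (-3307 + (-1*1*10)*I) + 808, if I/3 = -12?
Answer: -2139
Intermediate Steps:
I = -36 (I = 3*(-12) = -36)
(-3307 + (-1*1*10)*I) + 808 = (-3307 + (-1*1*10)*(-36)) + 808 = (-3307 - 1*10*(-36)) + 808 = (-3307 - 10*(-36)) + 808 = (-3307 + 360) + 808 = -2947 + 808 = -2139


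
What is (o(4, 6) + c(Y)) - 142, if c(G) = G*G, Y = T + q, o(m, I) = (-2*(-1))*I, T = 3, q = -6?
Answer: -121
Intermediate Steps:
o(m, I) = 2*I
Y = -3 (Y = 3 - 6 = -3)
c(G) = G²
(o(4, 6) + c(Y)) - 142 = (2*6 + (-3)²) - 142 = (12 + 9) - 142 = 21 - 142 = -121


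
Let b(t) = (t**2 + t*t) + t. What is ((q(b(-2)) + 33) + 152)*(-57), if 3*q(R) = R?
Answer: -10659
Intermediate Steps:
b(t) = t + 2*t**2 (b(t) = (t**2 + t**2) + t = 2*t**2 + t = t + 2*t**2)
q(R) = R/3
((q(b(-2)) + 33) + 152)*(-57) = (((-2*(1 + 2*(-2)))/3 + 33) + 152)*(-57) = (((-2*(1 - 4))/3 + 33) + 152)*(-57) = (((-2*(-3))/3 + 33) + 152)*(-57) = (((1/3)*6 + 33) + 152)*(-57) = ((2 + 33) + 152)*(-57) = (35 + 152)*(-57) = 187*(-57) = -10659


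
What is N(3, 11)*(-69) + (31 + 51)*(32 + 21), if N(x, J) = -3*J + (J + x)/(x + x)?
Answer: 6462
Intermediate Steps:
N(x, J) = -3*J + (J + x)/(2*x) (N(x, J) = -3*J + (J + x)/((2*x)) = -3*J + (J + x)*(1/(2*x)) = -3*J + (J + x)/(2*x))
N(3, 11)*(-69) + (31 + 51)*(32 + 21) = ((1/2)*(11 - 1*3*(-1 + 6*11))/3)*(-69) + (31 + 51)*(32 + 21) = ((1/2)*(1/3)*(11 - 1*3*(-1 + 66)))*(-69) + 82*53 = ((1/2)*(1/3)*(11 - 1*3*65))*(-69) + 4346 = ((1/2)*(1/3)*(11 - 195))*(-69) + 4346 = ((1/2)*(1/3)*(-184))*(-69) + 4346 = -92/3*(-69) + 4346 = 2116 + 4346 = 6462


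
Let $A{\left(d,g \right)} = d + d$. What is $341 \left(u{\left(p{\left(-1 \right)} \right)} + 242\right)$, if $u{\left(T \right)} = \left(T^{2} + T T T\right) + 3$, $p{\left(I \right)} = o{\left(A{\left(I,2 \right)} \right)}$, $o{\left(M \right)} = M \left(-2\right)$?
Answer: $110825$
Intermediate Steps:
$A{\left(d,g \right)} = 2 d$
$o{\left(M \right)} = - 2 M$
$p{\left(I \right)} = - 4 I$ ($p{\left(I \right)} = - 2 \cdot 2 I = - 4 I$)
$u{\left(T \right)} = 3 + T^{2} + T^{3}$ ($u{\left(T \right)} = \left(T^{2} + T^{2} T\right) + 3 = \left(T^{2} + T^{3}\right) + 3 = 3 + T^{2} + T^{3}$)
$341 \left(u{\left(p{\left(-1 \right)} \right)} + 242\right) = 341 \left(\left(3 + \left(\left(-4\right) \left(-1\right)\right)^{2} + \left(\left(-4\right) \left(-1\right)\right)^{3}\right) + 242\right) = 341 \left(\left(3 + 4^{2} + 4^{3}\right) + 242\right) = 341 \left(\left(3 + 16 + 64\right) + 242\right) = 341 \left(83 + 242\right) = 341 \cdot 325 = 110825$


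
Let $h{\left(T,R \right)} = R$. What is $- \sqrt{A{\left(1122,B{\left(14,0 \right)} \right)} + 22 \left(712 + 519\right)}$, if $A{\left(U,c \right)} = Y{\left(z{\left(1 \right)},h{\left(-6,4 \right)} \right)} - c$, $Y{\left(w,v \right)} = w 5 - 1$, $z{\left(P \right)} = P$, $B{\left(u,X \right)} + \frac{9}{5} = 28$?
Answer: $- \frac{\sqrt{676495}}{5} \approx -164.5$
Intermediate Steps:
$B{\left(u,X \right)} = \frac{131}{5}$ ($B{\left(u,X \right)} = - \frac{9}{5} + 28 = \frac{131}{5}$)
$Y{\left(w,v \right)} = -1 + 5 w$ ($Y{\left(w,v \right)} = 5 w - 1 = -1 + 5 w$)
$A{\left(U,c \right)} = 4 - c$ ($A{\left(U,c \right)} = \left(-1 + 5 \cdot 1\right) - c = \left(-1 + 5\right) - c = 4 - c$)
$- \sqrt{A{\left(1122,B{\left(14,0 \right)} \right)} + 22 \left(712 + 519\right)} = - \sqrt{\left(4 - \frac{131}{5}\right) + 22 \left(712 + 519\right)} = - \sqrt{\left(4 - \frac{131}{5}\right) + 22 \cdot 1231} = - \sqrt{- \frac{111}{5} + 27082} = - \sqrt{\frac{135299}{5}} = - \frac{\sqrt{676495}}{5}$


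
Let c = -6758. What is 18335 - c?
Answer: 25093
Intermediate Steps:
18335 - c = 18335 - 1*(-6758) = 18335 + 6758 = 25093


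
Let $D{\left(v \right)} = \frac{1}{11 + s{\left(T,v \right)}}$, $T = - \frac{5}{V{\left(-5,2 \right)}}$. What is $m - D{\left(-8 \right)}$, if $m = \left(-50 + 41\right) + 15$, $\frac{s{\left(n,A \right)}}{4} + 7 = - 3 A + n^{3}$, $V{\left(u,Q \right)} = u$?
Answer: $\frac{497}{83} \approx 5.988$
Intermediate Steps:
$T = 1$ ($T = - \frac{5}{-5} = \left(-5\right) \left(- \frac{1}{5}\right) = 1$)
$s{\left(n,A \right)} = -28 - 12 A + 4 n^{3}$ ($s{\left(n,A \right)} = -28 + 4 \left(- 3 A + n^{3}\right) = -28 + 4 \left(n^{3} - 3 A\right) = -28 - \left(- 4 n^{3} + 12 A\right) = -28 - 12 A + 4 n^{3}$)
$D{\left(v \right)} = \frac{1}{-13 - 12 v}$ ($D{\left(v \right)} = \frac{1}{11 - \left(28 - 4 + 12 v\right)} = \frac{1}{11 - \left(24 + 12 v\right)} = \frac{1}{-13 - 12 v}$)
$m = 6$ ($m = -9 + 15 = 6$)
$m - D{\left(-8 \right)} = 6 - - \frac{1}{13 + 12 \left(-8\right)} = 6 - - \frac{1}{13 - 96} = 6 - - \frac{1}{-83} = 6 - \left(-1\right) \left(- \frac{1}{83}\right) = 6 - \frac{1}{83} = \frac{497}{83}$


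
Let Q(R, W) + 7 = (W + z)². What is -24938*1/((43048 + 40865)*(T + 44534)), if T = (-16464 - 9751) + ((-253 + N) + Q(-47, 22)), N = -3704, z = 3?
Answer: -37/1865010 ≈ -1.9839e-5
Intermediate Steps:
Q(R, W) = -7 + (3 + W)² (Q(R, W) = -7 + (W + 3)² = -7 + (3 + W)²)
T = -29554 (T = (-16464 - 9751) + ((-253 - 3704) + (-7 + (3 + 22)²)) = -26215 + (-3957 + (-7 + 25²)) = -26215 + (-3957 + (-7 + 625)) = -26215 + (-3957 + 618) = -26215 - 3339 = -29554)
-24938*1/((43048 + 40865)*(T + 44534)) = -24938*1/((-29554 + 44534)*(43048 + 40865)) = -24938/(14980*83913) = -24938/1257016740 = -24938*1/1257016740 = -37/1865010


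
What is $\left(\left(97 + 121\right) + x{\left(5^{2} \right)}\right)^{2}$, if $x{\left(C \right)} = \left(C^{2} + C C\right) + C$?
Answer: $2229049$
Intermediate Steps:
$x{\left(C \right)} = C + 2 C^{2}$ ($x{\left(C \right)} = \left(C^{2} + C^{2}\right) + C = 2 C^{2} + C = C + 2 C^{2}$)
$\left(\left(97 + 121\right) + x{\left(5^{2} \right)}\right)^{2} = \left(\left(97 + 121\right) + 5^{2} \left(1 + 2 \cdot 5^{2}\right)\right)^{2} = \left(218 + 25 \left(1 + 2 \cdot 25\right)\right)^{2} = \left(218 + 25 \left(1 + 50\right)\right)^{2} = \left(218 + 25 \cdot 51\right)^{2} = \left(218 + 1275\right)^{2} = 1493^{2} = 2229049$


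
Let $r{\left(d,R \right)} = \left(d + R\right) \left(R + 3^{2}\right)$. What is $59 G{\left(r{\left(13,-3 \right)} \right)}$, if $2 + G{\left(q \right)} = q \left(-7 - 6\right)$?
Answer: $-46138$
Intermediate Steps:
$r{\left(d,R \right)} = \left(9 + R\right) \left(R + d\right)$ ($r{\left(d,R \right)} = \left(R + d\right) \left(R + 9\right) = \left(R + d\right) \left(9 + R\right) = \left(9 + R\right) \left(R + d\right)$)
$G{\left(q \right)} = -2 - 13 q$ ($G{\left(q \right)} = -2 + q \left(-7 - 6\right) = -2 + q \left(-13\right) = -2 - 13 q$)
$59 G{\left(r{\left(13,-3 \right)} \right)} = 59 \left(-2 - 13 \left(\left(-3\right)^{2} + 9 \left(-3\right) + 9 \cdot 13 - 39\right)\right) = 59 \left(-2 - 13 \left(9 - 27 + 117 - 39\right)\right) = 59 \left(-2 - 780\right) = 59 \left(-782\right) = -46138$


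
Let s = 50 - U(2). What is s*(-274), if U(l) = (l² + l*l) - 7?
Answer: -13426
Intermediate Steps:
U(l) = -7 + 2*l² (U(l) = (l² + l²) - 7 = 2*l² - 7 = -7 + 2*l²)
s = 49 (s = 50 - (-7 + 2*2²) = 50 - (-7 + 2*4) = 50 - (-7 + 8) = 50 - 1*1 = 50 - 1 = 49)
s*(-274) = 49*(-274) = -13426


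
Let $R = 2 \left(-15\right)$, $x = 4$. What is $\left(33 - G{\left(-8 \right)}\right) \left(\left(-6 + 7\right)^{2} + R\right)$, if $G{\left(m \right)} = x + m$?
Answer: $-1073$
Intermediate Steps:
$G{\left(m \right)} = 4 + m$
$R = -30$
$\left(33 - G{\left(-8 \right)}\right) \left(\left(-6 + 7\right)^{2} + R\right) = \left(33 - \left(4 - 8\right)\right) \left(\left(-6 + 7\right)^{2} - 30\right) = \left(33 - -4\right) \left(1^{2} - 30\right) = \left(33 + 4\right) \left(1 - 30\right) = 37 \left(-29\right) = -1073$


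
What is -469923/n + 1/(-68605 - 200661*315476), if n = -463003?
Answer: 39918530573089565/39330697606089848 ≈ 1.0149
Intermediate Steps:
-469923/n + 1/(-68605 - 200661*315476) = -469923/(-463003) + 1/(-68605 - 200661*315476) = -469923*(-1/463003) + (1/315476)/(-269266) = 469923/463003 - 1/269266*1/315476 = 469923/463003 - 1/84946960616 = 39918530573089565/39330697606089848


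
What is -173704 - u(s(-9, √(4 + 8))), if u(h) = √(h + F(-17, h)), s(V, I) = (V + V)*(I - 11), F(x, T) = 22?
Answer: -173704 - 2*√(55 - 9*√3) ≈ -1.7372e+5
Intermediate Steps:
s(V, I) = 2*V*(-11 + I) (s(V, I) = (2*V)*(-11 + I) = 2*V*(-11 + I))
u(h) = √(22 + h) (u(h) = √(h + 22) = √(22 + h))
-173704 - u(s(-9, √(4 + 8))) = -173704 - √(22 + 2*(-9)*(-11 + √(4 + 8))) = -173704 - √(22 + 2*(-9)*(-11 + √12)) = -173704 - √(22 + 2*(-9)*(-11 + 2*√3)) = -173704 - √(22 + (198 - 36*√3)) = -173704 - √(220 - 36*√3)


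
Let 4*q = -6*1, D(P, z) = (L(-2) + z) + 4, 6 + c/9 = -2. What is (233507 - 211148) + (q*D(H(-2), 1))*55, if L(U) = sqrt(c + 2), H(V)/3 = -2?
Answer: 43893/2 - 165*I*sqrt(70)/2 ≈ 21947.0 - 690.24*I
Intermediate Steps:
c = -72 (c = -54 + 9*(-2) = -54 - 18 = -72)
H(V) = -6 (H(V) = 3*(-2) = -6)
L(U) = I*sqrt(70) (L(U) = sqrt(-72 + 2) = sqrt(-70) = I*sqrt(70))
D(P, z) = 4 + z + I*sqrt(70) (D(P, z) = (I*sqrt(70) + z) + 4 = (z + I*sqrt(70)) + 4 = 4 + z + I*sqrt(70))
q = -3/2 (q = (-6*1)/4 = (1/4)*(-6) = -3/2 ≈ -1.5000)
(233507 - 211148) + (q*D(H(-2), 1))*55 = (233507 - 211148) - 3*(4 + 1 + I*sqrt(70))/2*55 = 22359 - 3*(5 + I*sqrt(70))/2*55 = 22359 + (-15/2 - 3*I*sqrt(70)/2)*55 = 22359 + (-825/2 - 165*I*sqrt(70)/2) = 43893/2 - 165*I*sqrt(70)/2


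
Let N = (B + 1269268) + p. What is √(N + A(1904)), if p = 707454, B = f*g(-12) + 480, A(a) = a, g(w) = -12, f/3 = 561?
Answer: √1958910 ≈ 1399.6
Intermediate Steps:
f = 1683 (f = 3*561 = 1683)
B = -19716 (B = 1683*(-12) + 480 = -20196 + 480 = -19716)
N = 1957006 (N = (-19716 + 1269268) + 707454 = 1249552 + 707454 = 1957006)
√(N + A(1904)) = √(1957006 + 1904) = √1958910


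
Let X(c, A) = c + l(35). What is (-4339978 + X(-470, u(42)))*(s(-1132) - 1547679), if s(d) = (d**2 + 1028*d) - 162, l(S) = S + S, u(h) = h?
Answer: 6207231002714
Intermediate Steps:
l(S) = 2*S
X(c, A) = 70 + c (X(c, A) = c + 2*35 = c + 70 = 70 + c)
s(d) = -162 + d**2 + 1028*d
(-4339978 + X(-470, u(42)))*(s(-1132) - 1547679) = (-4339978 + (70 - 470))*((-162 + (-1132)**2 + 1028*(-1132)) - 1547679) = (-4339978 - 400)*((-162 + 1281424 - 1163696) - 1547679) = -4340378*(117566 - 1547679) = -4340378*(-1430113) = 6207231002714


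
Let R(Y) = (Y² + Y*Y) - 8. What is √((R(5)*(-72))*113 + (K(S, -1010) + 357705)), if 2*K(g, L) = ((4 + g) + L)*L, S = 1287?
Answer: 2*I*√31478 ≈ 354.84*I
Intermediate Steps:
R(Y) = -8 + 2*Y² (R(Y) = (Y² + Y²) - 8 = 2*Y² - 8 = -8 + 2*Y²)
K(g, L) = L*(4 + L + g)/2 (K(g, L) = (((4 + g) + L)*L)/2 = ((4 + L + g)*L)/2 = (L*(4 + L + g))/2 = L*(4 + L + g)/2)
√((R(5)*(-72))*113 + (K(S, -1010) + 357705)) = √(((-8 + 2*5²)*(-72))*113 + ((½)*(-1010)*(4 - 1010 + 1287) + 357705)) = √(((-8 + 2*25)*(-72))*113 + ((½)*(-1010)*281 + 357705)) = √(((-8 + 50)*(-72))*113 + (-141905 + 357705)) = √((42*(-72))*113 + 215800) = √(-3024*113 + 215800) = √(-341712 + 215800) = √(-125912) = 2*I*√31478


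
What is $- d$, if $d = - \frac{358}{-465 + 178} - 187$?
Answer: $\frac{53311}{287} \approx 185.75$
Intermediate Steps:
$d = - \frac{53311}{287}$ ($d = - \frac{358}{-287} - 187 = \left(-358\right) \left(- \frac{1}{287}\right) - 187 = \frac{358}{287} - 187 = - \frac{53311}{287} \approx -185.75$)
$- d = \left(-1\right) \left(- \frac{53311}{287}\right) = \frac{53311}{287}$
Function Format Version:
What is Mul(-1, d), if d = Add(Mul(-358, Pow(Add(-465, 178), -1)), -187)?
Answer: Rational(53311, 287) ≈ 185.75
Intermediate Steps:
d = Rational(-53311, 287) (d = Add(Mul(-358, Pow(-287, -1)), -187) = Add(Mul(-358, Rational(-1, 287)), -187) = Add(Rational(358, 287), -187) = Rational(-53311, 287) ≈ -185.75)
Mul(-1, d) = Mul(-1, Rational(-53311, 287)) = Rational(53311, 287)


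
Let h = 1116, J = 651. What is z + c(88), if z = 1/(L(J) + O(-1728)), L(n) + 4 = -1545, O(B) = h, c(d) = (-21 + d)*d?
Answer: 2552967/433 ≈ 5896.0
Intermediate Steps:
c(d) = d*(-21 + d)
O(B) = 1116
L(n) = -1549 (L(n) = -4 - 1545 = -1549)
z = -1/433 (z = 1/(-1549 + 1116) = 1/(-433) = -1/433 ≈ -0.0023095)
z + c(88) = -1/433 + 88*(-21 + 88) = -1/433 + 88*67 = -1/433 + 5896 = 2552967/433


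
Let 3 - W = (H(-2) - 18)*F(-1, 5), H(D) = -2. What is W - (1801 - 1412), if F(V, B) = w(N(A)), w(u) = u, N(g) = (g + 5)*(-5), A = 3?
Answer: -1186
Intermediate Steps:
N(g) = -25 - 5*g (N(g) = (5 + g)*(-5) = -25 - 5*g)
F(V, B) = -40 (F(V, B) = -25 - 5*3 = -25 - 15 = -40)
W = -797 (W = 3 - (-2 - 18)*(-40) = 3 - (-20)*(-40) = 3 - 1*800 = 3 - 800 = -797)
W - (1801 - 1412) = -797 - (1801 - 1412) = -797 - 1*389 = -797 - 389 = -1186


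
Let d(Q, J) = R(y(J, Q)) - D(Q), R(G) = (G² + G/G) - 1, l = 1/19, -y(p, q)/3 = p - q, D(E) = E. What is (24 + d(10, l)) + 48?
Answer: 343871/361 ≈ 952.55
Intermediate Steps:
y(p, q) = -3*p + 3*q (y(p, q) = -3*(p - q) = -3*p + 3*q)
l = 1/19 ≈ 0.052632
R(G) = G² (R(G) = (G² + 1) - 1 = (1 + G²) - 1 = G²)
d(Q, J) = (-3*J + 3*Q)² - Q
(24 + d(10, l)) + 48 = (24 + (-1*10 + 9*(1/19 - 1*10)²)) + 48 = (24 + (-10 + 9*(1/19 - 10)²)) + 48 = (24 + (-10 + 9*(-189/19)²)) + 48 = (24 + (-10 + 9*(35721/361))) + 48 = (24 + (-10 + 321489/361)) + 48 = (24 + 317879/361) + 48 = 326543/361 + 48 = 343871/361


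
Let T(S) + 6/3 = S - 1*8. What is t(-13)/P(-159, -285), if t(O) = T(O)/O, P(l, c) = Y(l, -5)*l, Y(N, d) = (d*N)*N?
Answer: 23/261279135 ≈ 8.8028e-8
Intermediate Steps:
T(S) = -10 + S (T(S) = -2 + (S - 1*8) = -2 + (S - 8) = -2 + (-8 + S) = -10 + S)
Y(N, d) = d*N**2 (Y(N, d) = (N*d)*N = d*N**2)
P(l, c) = -5*l**3 (P(l, c) = (-5*l**2)*l = -5*l**3)
t(O) = (-10 + O)/O
t(-13)/P(-159, -285) = ((-10 - 13)/(-13))/((-5*(-159)**3)) = (-1/13*(-23))/((-5*(-4019679))) = (23/13)/20098395 = (23/13)*(1/20098395) = 23/261279135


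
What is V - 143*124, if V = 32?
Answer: -17700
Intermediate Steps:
V - 143*124 = 32 - 143*124 = 32 - 17732 = -17700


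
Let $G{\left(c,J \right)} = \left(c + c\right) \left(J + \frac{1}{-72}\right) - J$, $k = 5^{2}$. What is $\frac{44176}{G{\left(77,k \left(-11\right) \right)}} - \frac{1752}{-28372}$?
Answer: $- \frac{965161902}{976755751} \approx -0.98813$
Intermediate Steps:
$k = 25$
$G{\left(c,J \right)} = - J + 2 c \left(- \frac{1}{72} + J\right)$ ($G{\left(c,J \right)} = 2 c \left(J - \frac{1}{72}\right) - J = 2 c \left(- \frac{1}{72} + J\right) - J = - J + 2 c \left(- \frac{1}{72} + J\right)$)
$\frac{44176}{G{\left(77,k \left(-11\right) \right)}} - \frac{1752}{-28372} = \frac{44176}{- 25 \left(-11\right) - \frac{77}{36} + 2 \cdot 25 \left(-11\right) 77} - \frac{1752}{-28372} = \frac{44176}{\left(-1\right) \left(-275\right) - \frac{77}{36} + 2 \left(-275\right) 77} - - \frac{438}{7093} = \frac{44176}{275 - \frac{77}{36} - 42350} + \frac{438}{7093} = \frac{44176}{- \frac{1514777}{36}} + \frac{438}{7093} = 44176 \left(- \frac{36}{1514777}\right) + \frac{438}{7093} = - \frac{144576}{137707} + \frac{438}{7093} = - \frac{965161902}{976755751}$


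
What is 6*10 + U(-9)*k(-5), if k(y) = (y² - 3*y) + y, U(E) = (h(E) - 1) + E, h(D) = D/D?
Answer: -255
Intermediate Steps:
h(D) = 1
U(E) = E (U(E) = (1 - 1) + E = 0 + E = E)
k(y) = y² - 2*y
6*10 + U(-9)*k(-5) = 6*10 - (-45)*(-2 - 5) = 60 - (-45)*(-7) = 60 - 9*35 = 60 - 315 = -255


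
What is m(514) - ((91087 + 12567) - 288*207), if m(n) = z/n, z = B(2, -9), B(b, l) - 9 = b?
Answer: -22635521/514 ≈ -44038.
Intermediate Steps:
B(b, l) = 9 + b
z = 11 (z = 9 + 2 = 11)
m(n) = 11/n
m(514) - ((91087 + 12567) - 288*207) = 11/514 - ((91087 + 12567) - 288*207) = 11*(1/514) - (103654 - 59616) = 11/514 - 1*44038 = 11/514 - 44038 = -22635521/514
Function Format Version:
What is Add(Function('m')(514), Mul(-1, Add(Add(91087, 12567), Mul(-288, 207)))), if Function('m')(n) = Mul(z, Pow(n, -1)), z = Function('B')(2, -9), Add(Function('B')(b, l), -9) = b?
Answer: Rational(-22635521, 514) ≈ -44038.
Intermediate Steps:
Function('B')(b, l) = Add(9, b)
z = 11 (z = Add(9, 2) = 11)
Function('m')(n) = Mul(11, Pow(n, -1))
Add(Function('m')(514), Mul(-1, Add(Add(91087, 12567), Mul(-288, 207)))) = Add(Mul(11, Pow(514, -1)), Mul(-1, Add(Add(91087, 12567), Mul(-288, 207)))) = Add(Mul(11, Rational(1, 514)), Mul(-1, Add(103654, -59616))) = Add(Rational(11, 514), Mul(-1, 44038)) = Add(Rational(11, 514), -44038) = Rational(-22635521, 514)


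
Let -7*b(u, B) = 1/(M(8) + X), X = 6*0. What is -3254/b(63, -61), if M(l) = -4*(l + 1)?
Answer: -820008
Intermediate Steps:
X = 0
M(l) = -4 - 4*l (M(l) = -4*(1 + l) = -4 - 4*l)
b(u, B) = 1/252 (b(u, B) = -1/(7*((-4 - 4*8) + 0)) = -1/(7*((-4 - 32) + 0)) = -1/(7*(-36 + 0)) = -1/7/(-36) = -1/7*(-1/36) = 1/252)
-3254/b(63, -61) = -3254/1/252 = -3254*252 = -820008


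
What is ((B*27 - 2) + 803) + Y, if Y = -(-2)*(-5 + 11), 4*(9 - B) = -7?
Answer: 4413/4 ≈ 1103.3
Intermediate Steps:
B = 43/4 (B = 9 - ¼*(-7) = 9 + 7/4 = 43/4 ≈ 10.750)
Y = 12 (Y = -(-2)*6 = -1*(-12) = 12)
((B*27 - 2) + 803) + Y = (((43/4)*27 - 2) + 803) + 12 = ((1161/4 - 2) + 803) + 12 = (1153/4 + 803) + 12 = 4365/4 + 12 = 4413/4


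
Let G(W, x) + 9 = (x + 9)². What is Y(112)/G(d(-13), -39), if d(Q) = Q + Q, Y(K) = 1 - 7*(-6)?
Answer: 43/891 ≈ 0.048260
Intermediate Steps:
Y(K) = 43 (Y(K) = 1 + 42 = 43)
d(Q) = 2*Q
G(W, x) = -9 + (9 + x)² (G(W, x) = -9 + (x + 9)² = -9 + (9 + x)²)
Y(112)/G(d(-13), -39) = 43/(-9 + (9 - 39)²) = 43/(-9 + (-30)²) = 43/(-9 + 900) = 43/891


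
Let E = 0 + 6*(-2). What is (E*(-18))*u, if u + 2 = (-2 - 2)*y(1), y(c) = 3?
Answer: -3024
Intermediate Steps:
u = -14 (u = -2 + (-2 - 2)*3 = -2 - 4*3 = -2 - 12 = -14)
E = -12 (E = 0 - 12 = -12)
(E*(-18))*u = -12*(-18)*(-14) = 216*(-14) = -3024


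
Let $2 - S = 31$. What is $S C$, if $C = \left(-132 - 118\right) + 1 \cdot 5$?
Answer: $7105$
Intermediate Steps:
$S = -29$ ($S = 2 - 31 = -29$)
$C = -245$ ($C = -250 + 5 = -245$)
$S C = \left(-29\right) \left(-245\right) = 7105$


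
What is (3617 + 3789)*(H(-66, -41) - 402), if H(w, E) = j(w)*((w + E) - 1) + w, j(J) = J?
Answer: 49323960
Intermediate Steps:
H(w, E) = w + w*(-1 + E + w) (H(w, E) = w*((w + E) - 1) + w = w*((E + w) - 1) + w = w*(-1 + E + w) + w = w + w*(-1 + E + w))
(3617 + 3789)*(H(-66, -41) - 402) = (3617 + 3789)*(-66*(-41 - 66) - 402) = 7406*(-66*(-107) - 402) = 7406*(7062 - 402) = 7406*6660 = 49323960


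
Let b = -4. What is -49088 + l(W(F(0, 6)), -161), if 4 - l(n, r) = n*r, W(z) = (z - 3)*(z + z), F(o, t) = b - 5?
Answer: -14308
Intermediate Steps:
F(o, t) = -9 (F(o, t) = -4 - 5 = -9)
W(z) = 2*z*(-3 + z) (W(z) = (-3 + z)*(2*z) = 2*z*(-3 + z))
l(n, r) = 4 - n*r
-49088 + l(W(F(0, 6)), -161) = -49088 + (4 - 1*2*(-9)*(-3 - 9)*(-161)) = -49088 + (4 - 1*2*(-9)*(-12)*(-161)) = -49088 + (4 - 1*216*(-161)) = -49088 + (4 + 34776) = -49088 + 34780 = -14308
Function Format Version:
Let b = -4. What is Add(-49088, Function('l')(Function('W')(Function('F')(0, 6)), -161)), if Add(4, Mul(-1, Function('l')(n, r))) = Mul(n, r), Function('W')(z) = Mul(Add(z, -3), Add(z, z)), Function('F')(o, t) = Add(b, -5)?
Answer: -14308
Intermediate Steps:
Function('F')(o, t) = -9 (Function('F')(o, t) = Add(-4, -5) = -9)
Function('W')(z) = Mul(2, z, Add(-3, z)) (Function('W')(z) = Mul(Add(-3, z), Mul(2, z)) = Mul(2, z, Add(-3, z)))
Function('l')(n, r) = Add(4, Mul(-1, n, r)) (Function('l')(n, r) = Add(4, Mul(-1, Mul(n, r))) = Add(4, Mul(-1, n, r)))
Add(-49088, Function('l')(Function('W')(Function('F')(0, 6)), -161)) = Add(-49088, Add(4, Mul(-1, Mul(2, -9, Add(-3, -9)), -161))) = Add(-49088, Add(4, Mul(-1, Mul(2, -9, -12), -161))) = Add(-49088, Add(4, Mul(-1, 216, -161))) = Add(-49088, Add(4, 34776)) = Add(-49088, 34780) = -14308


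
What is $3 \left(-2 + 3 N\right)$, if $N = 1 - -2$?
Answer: $21$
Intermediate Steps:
$N = 3$ ($N = 1 + 2 = 3$)
$3 \left(-2 + 3 N\right) = 3 \left(-2 + 3 \cdot 3\right) = 3 \left(-2 + 9\right) = 3 \cdot 7 = 21$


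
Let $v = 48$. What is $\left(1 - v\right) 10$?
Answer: $-470$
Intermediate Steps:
$\left(1 - v\right) 10 = \left(1 - 48\right) 10 = \left(-47\right) 10 = -470$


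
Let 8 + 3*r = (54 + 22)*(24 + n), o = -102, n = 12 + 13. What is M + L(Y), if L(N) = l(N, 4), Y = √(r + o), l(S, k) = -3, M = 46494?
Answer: 46491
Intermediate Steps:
n = 25
r = 3716/3 (r = -8/3 + ((54 + 22)*(24 + 25))/3 = -8/3 + (76*49)/3 = -8/3 + (⅓)*3724 = -8/3 + 3724/3 = 3716/3 ≈ 1238.7)
Y = √10230/3 (Y = √(3716/3 - 102) = √(3410/3) = √10230/3 ≈ 33.714)
L(N) = -3
M + L(Y) = 46494 - 3 = 46491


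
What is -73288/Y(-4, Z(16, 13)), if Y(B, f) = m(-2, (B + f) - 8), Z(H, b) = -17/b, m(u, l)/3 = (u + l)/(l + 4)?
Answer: -8867848/597 ≈ -14854.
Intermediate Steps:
m(u, l) = 3*(l + u)/(4 + l) (m(u, l) = 3*((u + l)/(l + 4)) = 3*((l + u)/(4 + l)) = 3*(l + u)/(4 + l))
Y(B, f) = 3*(-10 + B + f)/(-4 + B + f) (Y(B, f) = 3*(((B + f) - 8) - 2)/(4 + ((B + f) - 8)) = 3*((-8 + B + f) - 2)/(4 + (-8 + B + f)) = 3*(-10 + B + f)/(-4 + B + f))
-73288/Y(-4, Z(16, 13)) = -73288*(-4 - 4 - 17/13)/(3*(-10 - 4 - 17/13)) = -73288/(3*(-199/13)/(-121/13)) = -73288/(3*(-13/121)*(-199/13)) = -73288/597/121 = -73288*121/597 = -8867848/597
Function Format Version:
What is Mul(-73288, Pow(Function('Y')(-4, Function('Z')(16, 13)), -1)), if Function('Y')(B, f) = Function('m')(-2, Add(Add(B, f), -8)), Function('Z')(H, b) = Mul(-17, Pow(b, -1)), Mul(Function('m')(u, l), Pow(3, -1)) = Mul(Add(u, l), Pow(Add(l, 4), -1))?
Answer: Rational(-8867848, 597) ≈ -14854.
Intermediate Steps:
Function('m')(u, l) = Mul(3, Pow(Add(4, l), -1), Add(l, u)) (Function('m')(u, l) = Mul(3, Mul(Add(u, l), Pow(Add(l, 4), -1))) = Mul(3, Mul(Add(l, u), Pow(Add(4, l), -1))) = Mul(3, Mul(Pow(Add(4, l), -1), Add(l, u))) = Mul(3, Pow(Add(4, l), -1), Add(l, u)))
Function('Y')(B, f) = Mul(3, Pow(Add(-4, B, f), -1), Add(-10, B, f)) (Function('Y')(B, f) = Mul(3, Pow(Add(4, Add(Add(B, f), -8)), -1), Add(Add(Add(B, f), -8), -2)) = Mul(3, Pow(Add(4, Add(-8, B, f)), -1), Add(Add(-8, B, f), -2)) = Mul(3, Pow(Add(-4, B, f), -1), Add(-10, B, f)))
Mul(-73288, Pow(Function('Y')(-4, Function('Z')(16, 13)), -1)) = Mul(-73288, Pow(Mul(3, Pow(Add(-4, -4, Mul(-17, Pow(13, -1))), -1), Add(-10, -4, Mul(-17, Pow(13, -1)))), -1)) = Mul(-73288, Pow(Mul(3, Pow(Add(-4, -4, Mul(-17, Rational(1, 13))), -1), Add(-10, -4, Mul(-17, Rational(1, 13)))), -1)) = Mul(-73288, Pow(Mul(3, Pow(Add(-4, -4, Rational(-17, 13)), -1), Add(-10, -4, Rational(-17, 13))), -1)) = Mul(-73288, Pow(Mul(3, Pow(Rational(-121, 13), -1), Rational(-199, 13)), -1)) = Mul(-73288, Pow(Mul(3, Rational(-13, 121), Rational(-199, 13)), -1)) = Mul(-73288, Pow(Rational(597, 121), -1)) = Mul(-73288, Rational(121, 597)) = Rational(-8867848, 597)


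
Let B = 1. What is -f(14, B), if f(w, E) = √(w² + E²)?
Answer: -√197 ≈ -14.036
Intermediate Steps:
f(w, E) = √(E² + w²)
-f(14, B) = -√(1² + 14²) = -√(1 + 196) = -√197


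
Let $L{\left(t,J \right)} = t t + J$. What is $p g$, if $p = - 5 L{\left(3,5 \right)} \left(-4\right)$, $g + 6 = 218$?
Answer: $59360$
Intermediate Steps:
$L{\left(t,J \right)} = J + t^{2}$ ($L{\left(t,J \right)} = t^{2} + J = J + t^{2}$)
$g = 212$ ($g = -6 + 218 = 212$)
$p = 280$ ($p = - 5 \left(5 + 3^{2}\right) \left(-4\right) = - 5 \left(5 + 9\right) \left(-4\right) = \left(-5\right) 14 \left(-4\right) = \left(-70\right) \left(-4\right) = 280$)
$p g = 280 \cdot 212 = 59360$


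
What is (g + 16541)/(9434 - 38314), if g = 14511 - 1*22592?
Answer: -423/1444 ≈ -0.29294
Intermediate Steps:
g = -8081 (g = 14511 - 22592 = -8081)
(g + 16541)/(9434 - 38314) = (-8081 + 16541)/(9434 - 38314) = 8460/(-28880) = 8460*(-1/28880) = -423/1444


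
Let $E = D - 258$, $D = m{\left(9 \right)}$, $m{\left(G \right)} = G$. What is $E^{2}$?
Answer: $62001$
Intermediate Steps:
$D = 9$
$E = -249$ ($E = 9 - 258 = -249$)
$E^{2} = \left(-249\right)^{2} = 62001$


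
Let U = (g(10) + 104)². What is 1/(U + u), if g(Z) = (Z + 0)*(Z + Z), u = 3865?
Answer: 1/96281 ≈ 1.0386e-5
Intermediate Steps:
g(Z) = 2*Z² (g(Z) = Z*(2*Z) = 2*Z²)
U = 92416 (U = (2*10² + 104)² = (2*100 + 104)² = (200 + 104)² = 304² = 92416)
1/(U + u) = 1/(92416 + 3865) = 1/96281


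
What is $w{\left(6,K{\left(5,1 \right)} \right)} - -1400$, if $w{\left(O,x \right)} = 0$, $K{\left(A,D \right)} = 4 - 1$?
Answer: $1400$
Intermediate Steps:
$K{\left(A,D \right)} = 3$ ($K{\left(A,D \right)} = 4 - 1 = 3$)
$w{\left(6,K{\left(5,1 \right)} \right)} - -1400 = 0 - -1400 = 0 + 1400 = 1400$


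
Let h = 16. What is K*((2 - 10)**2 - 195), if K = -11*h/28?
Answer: 5764/7 ≈ 823.43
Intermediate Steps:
K = -44/7 (K = -176/28 = -11*4/7 = -44/7 ≈ -6.2857)
K*((2 - 10)**2 - 195) = -44*((2 - 10)**2 - 195)/7 = -44*((-8)**2 - 195)/7 = -44*(64 - 195)/7 = -44/7*(-131) = 5764/7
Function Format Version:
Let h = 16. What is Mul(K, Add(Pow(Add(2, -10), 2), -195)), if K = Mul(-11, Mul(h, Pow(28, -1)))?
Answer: Rational(5764, 7) ≈ 823.43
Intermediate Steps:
K = Rational(-44, 7) (K = Mul(-11, Mul(16, Pow(28, -1))) = Mul(-11, Mul(16, Rational(1, 28))) = Mul(-11, Rational(4, 7)) = Rational(-44, 7) ≈ -6.2857)
Mul(K, Add(Pow(Add(2, -10), 2), -195)) = Mul(Rational(-44, 7), Add(Pow(Add(2, -10), 2), -195)) = Mul(Rational(-44, 7), Add(Pow(-8, 2), -195)) = Mul(Rational(-44, 7), Add(64, -195)) = Mul(Rational(-44, 7), -131) = Rational(5764, 7)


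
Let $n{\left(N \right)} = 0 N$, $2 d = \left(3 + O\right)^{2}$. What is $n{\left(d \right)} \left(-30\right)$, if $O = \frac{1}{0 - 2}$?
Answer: $0$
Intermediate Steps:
$O = - \frac{1}{2}$ ($O = \frac{1}{-2} = - \frac{1}{2} \approx -0.5$)
$d = \frac{25}{8}$ ($d = \frac{\left(3 - \frac{1}{2}\right)^{2}}{2} = \frac{\left(\frac{5}{2}\right)^{2}}{2} = \frac{1}{2} \cdot \frac{25}{4} = \frac{25}{8} \approx 3.125$)
$n{\left(N \right)} = 0$
$n{\left(d \right)} \left(-30\right) = 0 \left(-30\right) = 0$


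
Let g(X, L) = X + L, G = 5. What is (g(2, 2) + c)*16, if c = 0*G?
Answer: 64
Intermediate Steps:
g(X, L) = L + X
c = 0 (c = 0*5 = 0)
(g(2, 2) + c)*16 = ((2 + 2) + 0)*16 = (4 + 0)*16 = 4*16 = 64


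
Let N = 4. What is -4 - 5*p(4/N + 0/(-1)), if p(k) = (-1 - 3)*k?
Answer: 16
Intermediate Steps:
p(k) = -4*k
-4 - 5*p(4/N + 0/(-1)) = -4 - (-20)*(4/4 + 0/(-1)) = -4 - (-20)*(4*(¼) + 0*(-1)) = -4 - (-20)*(1 + 0) = -4 - (-20) = -4 - 5*(-4) = -4 + 20 = 16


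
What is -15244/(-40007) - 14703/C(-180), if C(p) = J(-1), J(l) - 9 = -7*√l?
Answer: -407078813/400070 - 7917*I/10 ≈ -1017.5 - 791.7*I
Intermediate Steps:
J(l) = 9 - 7*√l
C(p) = 9 - 7*I
-15244/(-40007) - 14703/C(-180) = -15244/(-40007) - 14703*(9 + 7*I)/130 = -15244*(-1/40007) - 1131*(9 + 7*I)/10 = 15244/40007 - 1131*(9 + 7*I)/10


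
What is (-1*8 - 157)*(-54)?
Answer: 8910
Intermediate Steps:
(-1*8 - 157)*(-54) = (-8 - 157)*(-54) = -165*(-54) = 8910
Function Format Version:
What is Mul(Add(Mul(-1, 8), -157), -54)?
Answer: 8910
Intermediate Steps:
Mul(Add(Mul(-1, 8), -157), -54) = Mul(Add(-8, -157), -54) = Mul(-165, -54) = 8910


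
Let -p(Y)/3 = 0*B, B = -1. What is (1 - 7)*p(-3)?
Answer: 0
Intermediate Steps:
p(Y) = 0 (p(Y) = -0*(-1) = -3*0 = 0)
(1 - 7)*p(-3) = (1 - 7)*0 = -6*0 = 0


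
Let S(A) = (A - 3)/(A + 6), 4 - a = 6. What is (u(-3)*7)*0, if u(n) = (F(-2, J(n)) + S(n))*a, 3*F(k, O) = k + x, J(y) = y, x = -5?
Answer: 0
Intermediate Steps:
a = -2 (a = 4 - 1*6 = 4 - 6 = -2)
F(k, O) = -5/3 + k/3 (F(k, O) = (k - 5)/3 = (-5 + k)/3 = -5/3 + k/3)
S(A) = (-3 + A)/(6 + A)
u(n) = 14/3 - 2*(-3 + n)/(6 + n) (u(n) = ((-5/3 + (⅓)*(-2)) + (-3 + n)/(6 + n))*(-2) = ((-5/3 - ⅔) + (-3 + n)/(6 + n))*(-2) = (-7/3 + (-3 + n)/(6 + n))*(-2) = 14/3 - 2*(-3 + n)/(6 + n))
(u(-3)*7)*0 = ((2*(51 + 4*(-3))/(3*(6 - 3)))*7)*0 = (((⅔)*(51 - 12)/3)*7)*0 = (((⅔)*(⅓)*39)*7)*0 = ((26/3)*7)*0 = (182/3)*0 = 0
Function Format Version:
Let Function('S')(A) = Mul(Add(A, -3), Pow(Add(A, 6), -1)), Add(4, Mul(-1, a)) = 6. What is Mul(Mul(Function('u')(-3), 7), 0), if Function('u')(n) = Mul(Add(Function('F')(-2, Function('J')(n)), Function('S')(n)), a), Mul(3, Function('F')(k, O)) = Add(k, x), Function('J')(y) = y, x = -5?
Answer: 0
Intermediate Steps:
a = -2 (a = Add(4, Mul(-1, 6)) = Add(4, -6) = -2)
Function('F')(k, O) = Add(Rational(-5, 3), Mul(Rational(1, 3), k)) (Function('F')(k, O) = Mul(Rational(1, 3), Add(k, -5)) = Mul(Rational(1, 3), Add(-5, k)) = Add(Rational(-5, 3), Mul(Rational(1, 3), k)))
Function('S')(A) = Mul(Pow(Add(6, A), -1), Add(-3, A)) (Function('S')(A) = Mul(Add(-3, A), Pow(Add(6, A), -1)) = Mul(Pow(Add(6, A), -1), Add(-3, A)))
Function('u')(n) = Add(Rational(14, 3), Mul(-2, Pow(Add(6, n), -1), Add(-3, n))) (Function('u')(n) = Mul(Add(Add(Rational(-5, 3), Mul(Rational(1, 3), -2)), Mul(Pow(Add(6, n), -1), Add(-3, n))), -2) = Mul(Add(Add(Rational(-5, 3), Rational(-2, 3)), Mul(Pow(Add(6, n), -1), Add(-3, n))), -2) = Mul(Add(Rational(-7, 3), Mul(Pow(Add(6, n), -1), Add(-3, n))), -2) = Add(Rational(14, 3), Mul(-2, Pow(Add(6, n), -1), Add(-3, n))))
Mul(Mul(Function('u')(-3), 7), 0) = Mul(Mul(Mul(Rational(2, 3), Pow(Add(6, -3), -1), Add(51, Mul(4, -3))), 7), 0) = Mul(Mul(Mul(Rational(2, 3), Pow(3, -1), Add(51, -12)), 7), 0) = Mul(Mul(Mul(Rational(2, 3), Rational(1, 3), 39), 7), 0) = Mul(Mul(Rational(26, 3), 7), 0) = Mul(Rational(182, 3), 0) = 0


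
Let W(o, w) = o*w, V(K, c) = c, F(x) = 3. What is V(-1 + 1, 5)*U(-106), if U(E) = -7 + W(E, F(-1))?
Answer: -1625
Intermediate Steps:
U(E) = -7 + 3*E (U(E) = -7 + E*3 = -7 + 3*E)
V(-1 + 1, 5)*U(-106) = 5*(-7 + 3*(-106)) = 5*(-7 - 318) = 5*(-325) = -1625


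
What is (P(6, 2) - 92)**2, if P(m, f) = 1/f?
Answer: 33489/4 ≈ 8372.3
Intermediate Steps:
(P(6, 2) - 92)**2 = (1/2 - 92)**2 = (-183/2)**2 = 33489/4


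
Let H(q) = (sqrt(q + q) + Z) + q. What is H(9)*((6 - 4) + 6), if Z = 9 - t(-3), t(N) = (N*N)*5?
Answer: -216 + 24*sqrt(2) ≈ -182.06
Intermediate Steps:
t(N) = 5*N**2 (t(N) = N**2*5 = 5*N**2)
Z = -36 (Z = 9 - 5*(-3)**2 = 9 - 5*9 = 9 - 1*45 = 9 - 45 = -36)
H(q) = -36 + q + sqrt(2)*sqrt(q) (H(q) = (sqrt(q + q) - 36) + q = (sqrt(2*q) - 36) + q = (sqrt(2)*sqrt(q) - 36) + q = (-36 + sqrt(2)*sqrt(q)) + q = -36 + q + sqrt(2)*sqrt(q))
H(9)*((6 - 4) + 6) = (-36 + 9 + sqrt(2)*sqrt(9))*((6 - 4) + 6) = (-36 + 9 + sqrt(2)*3)*(2 + 6) = (-36 + 9 + 3*sqrt(2))*8 = (-27 + 3*sqrt(2))*8 = -216 + 24*sqrt(2)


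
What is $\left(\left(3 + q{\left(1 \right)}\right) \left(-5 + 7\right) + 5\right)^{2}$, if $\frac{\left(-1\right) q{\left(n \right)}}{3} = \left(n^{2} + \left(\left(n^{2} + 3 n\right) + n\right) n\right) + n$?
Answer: $961$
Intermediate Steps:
$q{\left(n \right)} = - 3 n - 3 n^{2} - 3 n \left(n^{2} + 4 n\right)$ ($q{\left(n \right)} = - 3 \left(\left(n^{2} + \left(\left(n^{2} + 3 n\right) + n\right) n\right) + n\right) = - 3 \left(\left(n^{2} + \left(n^{2} + 4 n\right) n\right) + n\right) = - 3 \left(\left(n^{2} + n \left(n^{2} + 4 n\right)\right) + n\right) = - 3 \left(n + n^{2} + n \left(n^{2} + 4 n\right)\right) = - 3 n - 3 n^{2} - 3 n \left(n^{2} + 4 n\right)$)
$\left(\left(3 + q{\left(1 \right)}\right) \left(-5 + 7\right) + 5\right)^{2} = \left(\left(3 - 3 \left(1 + 1^{2} + 5 \cdot 1\right)\right) \left(-5 + 7\right) + 5\right)^{2} = \left(\left(3 - 3 \left(1 + 1 + 5\right)\right) 2 + 5\right)^{2} = \left(\left(3 - 3 \cdot 7\right) 2 + 5\right)^{2} = \left(\left(3 - 21\right) 2 + 5\right)^{2} = \left(\left(-18\right) 2 + 5\right)^{2} = \left(-36 + 5\right)^{2} = \left(-31\right)^{2} = 961$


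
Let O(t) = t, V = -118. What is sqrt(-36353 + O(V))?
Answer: I*sqrt(36471) ≈ 190.97*I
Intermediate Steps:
sqrt(-36353 + O(V)) = sqrt(-36353 - 118) = sqrt(-36471) = I*sqrt(36471)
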